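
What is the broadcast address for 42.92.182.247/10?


Network: 42.64.0.0/10
Host bits = 22
Set all host bits to 1:
Broadcast: 42.127.255.255


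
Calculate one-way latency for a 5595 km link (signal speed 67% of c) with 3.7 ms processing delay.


Speed = 0.67 * 3e5 km/s = 201000 km/s
Propagation delay = 5595 / 201000 = 0.0278 s = 27.8358 ms
Processing delay = 3.7 ms
Total one-way latency = 31.5358 ms


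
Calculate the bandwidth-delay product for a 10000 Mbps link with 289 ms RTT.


BDP = bandwidth * RTT
= 10000 Mbps * 289 ms
= 10000 * 1e6 * 289 / 1000 bits
= 2890000000 bits
= 361250000 bytes
= 352783.2031 KB
BDP = 2890000000 bits (361250000 bytes)


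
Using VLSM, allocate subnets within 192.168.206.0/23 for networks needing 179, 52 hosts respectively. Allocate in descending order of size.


179 hosts -> /24 (254 usable): 192.168.206.0/24
52 hosts -> /26 (62 usable): 192.168.207.0/26
Allocation: 192.168.206.0/24 (179 hosts, 254 usable); 192.168.207.0/26 (52 hosts, 62 usable)


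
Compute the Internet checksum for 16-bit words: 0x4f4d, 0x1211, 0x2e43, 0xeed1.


Sum all words (with carry folding):
+ 0x4f4d = 0x4f4d
+ 0x1211 = 0x615e
+ 0x2e43 = 0x8fa1
+ 0xeed1 = 0x7e73
One's complement: ~0x7e73
Checksum = 0x818c


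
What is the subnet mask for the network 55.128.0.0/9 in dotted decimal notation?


/9 means 9 network bits, 23 host bits
Binary: 11111111100000000000000000000000
Mask: 255.128.0.0


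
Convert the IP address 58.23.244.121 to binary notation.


58 = 00111010
23 = 00010111
244 = 11110100
121 = 01111001
Binary: 00111010.00010111.11110100.01111001


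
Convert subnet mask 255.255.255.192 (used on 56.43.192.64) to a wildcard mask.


Subnet mask: 255.255.255.192
Wildcard = 255.255.255.255 - subnet mask
255 - 255 = 0
255 - 255 = 0
255 - 255 = 0
255 - 192 = 63
Wildcard: 0.0.0.63


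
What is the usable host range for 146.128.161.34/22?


Network: 146.128.160.0
Broadcast: 146.128.163.255
First usable = network + 1
Last usable = broadcast - 1
Range: 146.128.160.1 to 146.128.163.254


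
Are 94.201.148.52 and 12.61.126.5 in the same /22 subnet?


Mask: 255.255.252.0
94.201.148.52 AND mask = 94.201.148.0
12.61.126.5 AND mask = 12.61.124.0
No, different subnets (94.201.148.0 vs 12.61.124.0)


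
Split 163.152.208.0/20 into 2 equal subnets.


New prefix = 20 + 1 = 21
Each subnet has 2048 addresses
  163.152.208.0/21
  163.152.216.0/21
Subnets: 163.152.208.0/21, 163.152.216.0/21


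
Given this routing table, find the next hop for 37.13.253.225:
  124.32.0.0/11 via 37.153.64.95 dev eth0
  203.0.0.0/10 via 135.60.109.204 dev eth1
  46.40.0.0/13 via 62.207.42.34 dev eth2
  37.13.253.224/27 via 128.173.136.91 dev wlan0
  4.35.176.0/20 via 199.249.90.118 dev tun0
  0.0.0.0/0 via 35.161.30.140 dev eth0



Longest prefix match for 37.13.253.225:
  /11 124.32.0.0: no
  /10 203.0.0.0: no
  /13 46.40.0.0: no
  /27 37.13.253.224: MATCH
  /20 4.35.176.0: no
  /0 0.0.0.0: MATCH
Selected: next-hop 128.173.136.91 via wlan0 (matched /27)


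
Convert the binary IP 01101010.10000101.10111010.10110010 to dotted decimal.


01101010 = 106
10000101 = 133
10111010 = 186
10110010 = 178
IP: 106.133.186.178


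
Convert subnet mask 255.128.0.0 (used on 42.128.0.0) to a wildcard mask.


Subnet mask: 255.128.0.0
Wildcard = 255.255.255.255 - subnet mask
255 - 255 = 0
255 - 128 = 127
255 - 0 = 255
255 - 0 = 255
Wildcard: 0.127.255.255


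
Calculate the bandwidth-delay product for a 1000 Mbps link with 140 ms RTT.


BDP = bandwidth * RTT
= 1000 Mbps * 140 ms
= 1000 * 1e6 * 140 / 1000 bits
= 140000000 bits
= 17500000 bytes
= 17089.8438 KB
BDP = 140000000 bits (17500000 bytes)


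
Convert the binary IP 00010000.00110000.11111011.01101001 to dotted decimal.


00010000 = 16
00110000 = 48
11111011 = 251
01101001 = 105
IP: 16.48.251.105


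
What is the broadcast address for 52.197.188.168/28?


Network: 52.197.188.160/28
Host bits = 4
Set all host bits to 1:
Broadcast: 52.197.188.175


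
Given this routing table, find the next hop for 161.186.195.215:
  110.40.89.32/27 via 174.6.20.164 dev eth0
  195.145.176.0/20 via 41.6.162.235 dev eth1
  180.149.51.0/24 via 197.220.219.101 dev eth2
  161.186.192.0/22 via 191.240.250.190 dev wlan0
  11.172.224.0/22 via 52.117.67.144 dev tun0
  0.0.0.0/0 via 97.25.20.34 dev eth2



Longest prefix match for 161.186.195.215:
  /27 110.40.89.32: no
  /20 195.145.176.0: no
  /24 180.149.51.0: no
  /22 161.186.192.0: MATCH
  /22 11.172.224.0: no
  /0 0.0.0.0: MATCH
Selected: next-hop 191.240.250.190 via wlan0 (matched /22)


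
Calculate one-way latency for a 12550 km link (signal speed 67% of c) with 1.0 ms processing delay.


Speed = 0.67 * 3e5 km/s = 201000 km/s
Propagation delay = 12550 / 201000 = 0.0624 s = 62.4378 ms
Processing delay = 1.0 ms
Total one-way latency = 63.4378 ms


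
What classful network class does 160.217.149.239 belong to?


First octet: 160
Binary: 10100000
10xxxxxx -> Class B (128-191)
Class B, default mask 255.255.0.0 (/16)


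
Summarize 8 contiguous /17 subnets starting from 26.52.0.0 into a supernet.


Original prefix: /17
Number of subnets: 8 = 2^3
New prefix = 17 - 3 = 14
Supernet: 26.52.0.0/14


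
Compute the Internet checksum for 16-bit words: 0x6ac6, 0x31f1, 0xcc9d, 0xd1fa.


Sum all words (with carry folding):
+ 0x6ac6 = 0x6ac6
+ 0x31f1 = 0x9cb7
+ 0xcc9d = 0x6955
+ 0xd1fa = 0x3b50
One's complement: ~0x3b50
Checksum = 0xc4af


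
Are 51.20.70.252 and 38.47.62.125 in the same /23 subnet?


Mask: 255.255.254.0
51.20.70.252 AND mask = 51.20.70.0
38.47.62.125 AND mask = 38.47.62.0
No, different subnets (51.20.70.0 vs 38.47.62.0)


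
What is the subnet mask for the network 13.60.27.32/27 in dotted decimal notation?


/27 means 27 network bits, 5 host bits
Binary: 11111111111111111111111111100000
Mask: 255.255.255.224


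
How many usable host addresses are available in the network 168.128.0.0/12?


Host bits = 32 - 12 = 20
Total addresses = 2^20 = 1048576
Usable = total - 2 (network and broadcast)
Usable hosts: 1048574


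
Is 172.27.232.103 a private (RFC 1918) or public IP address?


RFC 1918 private ranges:
  10.0.0.0/8 (10.0.0.0 - 10.255.255.255)
  172.16.0.0/12 (172.16.0.0 - 172.31.255.255)
  192.168.0.0/16 (192.168.0.0 - 192.168.255.255)
Private (in 172.16.0.0/12)


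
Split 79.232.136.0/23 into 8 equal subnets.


New prefix = 23 + 3 = 26
Each subnet has 64 addresses
  79.232.136.0/26
  79.232.136.64/26
  79.232.136.128/26
  79.232.136.192/26
  79.232.137.0/26
  79.232.137.64/26
  79.232.137.128/26
  79.232.137.192/26
Subnets: 79.232.136.0/26, 79.232.136.64/26, 79.232.136.128/26, 79.232.136.192/26, 79.232.137.0/26, 79.232.137.64/26, 79.232.137.128/26, 79.232.137.192/26


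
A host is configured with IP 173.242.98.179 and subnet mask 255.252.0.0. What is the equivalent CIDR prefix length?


Binary: 11111111.11111100.00000000.00000000
Count leading 1s
Prefix: /14


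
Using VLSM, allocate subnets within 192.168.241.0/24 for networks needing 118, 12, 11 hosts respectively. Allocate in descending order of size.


118 hosts -> /25 (126 usable): 192.168.241.0/25
12 hosts -> /28 (14 usable): 192.168.241.128/28
11 hosts -> /28 (14 usable): 192.168.241.144/28
Allocation: 192.168.241.0/25 (118 hosts, 126 usable); 192.168.241.128/28 (12 hosts, 14 usable); 192.168.241.144/28 (11 hosts, 14 usable)


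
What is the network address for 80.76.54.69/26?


IP:   01010000.01001100.00110110.01000101
Mask: 11111111.11111111.11111111.11000000
AND operation:
Net:  01010000.01001100.00110110.01000000
Network: 80.76.54.64/26


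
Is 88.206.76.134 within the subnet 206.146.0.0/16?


Subnet network: 206.146.0.0
Test IP AND mask: 88.206.0.0
No, 88.206.76.134 is not in 206.146.0.0/16


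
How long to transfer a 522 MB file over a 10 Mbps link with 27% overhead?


Effective throughput = 10 * (1 - 27/100) = 7.3 Mbps
File size in Mb = 522 * 8 = 4176 Mb
Time = 4176 / 7.3
Time = 572.0548 seconds


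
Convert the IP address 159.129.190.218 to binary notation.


159 = 10011111
129 = 10000001
190 = 10111110
218 = 11011010
Binary: 10011111.10000001.10111110.11011010


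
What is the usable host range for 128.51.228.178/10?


Network: 128.0.0.0
Broadcast: 128.63.255.255
First usable = network + 1
Last usable = broadcast - 1
Range: 128.0.0.1 to 128.63.255.254


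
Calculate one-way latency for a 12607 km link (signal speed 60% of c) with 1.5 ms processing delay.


Speed = 0.6 * 3e5 km/s = 180000 km/s
Propagation delay = 12607 / 180000 = 0.07 s = 70.0389 ms
Processing delay = 1.5 ms
Total one-way latency = 71.5389 ms


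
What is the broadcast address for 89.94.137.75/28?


Network: 89.94.137.64/28
Host bits = 4
Set all host bits to 1:
Broadcast: 89.94.137.79


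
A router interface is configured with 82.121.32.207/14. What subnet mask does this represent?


/14 means 14 network bits, 18 host bits
Binary: 11111111111111000000000000000000
Mask: 255.252.0.0


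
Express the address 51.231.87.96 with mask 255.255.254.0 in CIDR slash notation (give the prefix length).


Binary: 11111111.11111111.11111110.00000000
Count leading 1s
Prefix: /23


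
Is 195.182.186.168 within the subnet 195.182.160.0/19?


Subnet network: 195.182.160.0
Test IP AND mask: 195.182.160.0
Yes, 195.182.186.168 is in 195.182.160.0/19


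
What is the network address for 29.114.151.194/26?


IP:   00011101.01110010.10010111.11000010
Mask: 11111111.11111111.11111111.11000000
AND operation:
Net:  00011101.01110010.10010111.11000000
Network: 29.114.151.192/26


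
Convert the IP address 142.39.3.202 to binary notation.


142 = 10001110
39 = 00100111
3 = 00000011
202 = 11001010
Binary: 10001110.00100111.00000011.11001010


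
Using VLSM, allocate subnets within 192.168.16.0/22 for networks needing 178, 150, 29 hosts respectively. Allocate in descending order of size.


178 hosts -> /24 (254 usable): 192.168.16.0/24
150 hosts -> /24 (254 usable): 192.168.17.0/24
29 hosts -> /27 (30 usable): 192.168.18.0/27
Allocation: 192.168.16.0/24 (178 hosts, 254 usable); 192.168.17.0/24 (150 hosts, 254 usable); 192.168.18.0/27 (29 hosts, 30 usable)


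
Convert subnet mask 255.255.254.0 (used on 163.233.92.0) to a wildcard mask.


Subnet mask: 255.255.254.0
Wildcard = 255.255.255.255 - subnet mask
255 - 255 = 0
255 - 255 = 0
255 - 254 = 1
255 - 0 = 255
Wildcard: 0.0.1.255


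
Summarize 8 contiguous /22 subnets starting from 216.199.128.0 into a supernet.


Original prefix: /22
Number of subnets: 8 = 2^3
New prefix = 22 - 3 = 19
Supernet: 216.199.128.0/19


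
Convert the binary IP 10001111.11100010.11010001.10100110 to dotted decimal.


10001111 = 143
11100010 = 226
11010001 = 209
10100110 = 166
IP: 143.226.209.166


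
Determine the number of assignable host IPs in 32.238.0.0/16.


Host bits = 32 - 16 = 16
Total addresses = 2^16 = 65536
Usable = total - 2 (network and broadcast)
Usable hosts: 65534


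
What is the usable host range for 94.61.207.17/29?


Network: 94.61.207.16
Broadcast: 94.61.207.23
First usable = network + 1
Last usable = broadcast - 1
Range: 94.61.207.17 to 94.61.207.22


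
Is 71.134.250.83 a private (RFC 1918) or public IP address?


RFC 1918 private ranges:
  10.0.0.0/8 (10.0.0.0 - 10.255.255.255)
  172.16.0.0/12 (172.16.0.0 - 172.31.255.255)
  192.168.0.0/16 (192.168.0.0 - 192.168.255.255)
Public (not in any RFC 1918 range)


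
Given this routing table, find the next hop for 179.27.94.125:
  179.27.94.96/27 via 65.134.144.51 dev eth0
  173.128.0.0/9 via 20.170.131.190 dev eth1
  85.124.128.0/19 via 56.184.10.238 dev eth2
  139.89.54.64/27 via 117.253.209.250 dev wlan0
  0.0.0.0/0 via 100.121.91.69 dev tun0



Longest prefix match for 179.27.94.125:
  /27 179.27.94.96: MATCH
  /9 173.128.0.0: no
  /19 85.124.128.0: no
  /27 139.89.54.64: no
  /0 0.0.0.0: MATCH
Selected: next-hop 65.134.144.51 via eth0 (matched /27)


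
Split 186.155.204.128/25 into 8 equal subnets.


New prefix = 25 + 3 = 28
Each subnet has 16 addresses
  186.155.204.128/28
  186.155.204.144/28
  186.155.204.160/28
  186.155.204.176/28
  186.155.204.192/28
  186.155.204.208/28
  186.155.204.224/28
  186.155.204.240/28
Subnets: 186.155.204.128/28, 186.155.204.144/28, 186.155.204.160/28, 186.155.204.176/28, 186.155.204.192/28, 186.155.204.208/28, 186.155.204.224/28, 186.155.204.240/28


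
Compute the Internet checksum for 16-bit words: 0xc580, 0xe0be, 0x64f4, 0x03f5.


Sum all words (with carry folding):
+ 0xc580 = 0xc580
+ 0xe0be = 0xa63f
+ 0x64f4 = 0x0b34
+ 0x03f5 = 0x0f29
One's complement: ~0x0f29
Checksum = 0xf0d6


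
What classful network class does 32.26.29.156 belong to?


First octet: 32
Binary: 00100000
0xxxxxxx -> Class A (1-126)
Class A, default mask 255.0.0.0 (/8)


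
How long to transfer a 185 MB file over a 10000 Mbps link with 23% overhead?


Effective throughput = 10000 * (1 - 23/100) = 7700 Mbps
File size in Mb = 185 * 8 = 1480 Mb
Time = 1480 / 7700
Time = 0.1922 seconds


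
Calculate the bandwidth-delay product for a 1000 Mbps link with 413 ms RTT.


BDP = bandwidth * RTT
= 1000 Mbps * 413 ms
= 1000 * 1e6 * 413 / 1000 bits
= 413000000 bits
= 51625000 bytes
= 50415.0391 KB
BDP = 413000000 bits (51625000 bytes)


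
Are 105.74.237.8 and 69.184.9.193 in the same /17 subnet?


Mask: 255.255.128.0
105.74.237.8 AND mask = 105.74.128.0
69.184.9.193 AND mask = 69.184.0.0
No, different subnets (105.74.128.0 vs 69.184.0.0)


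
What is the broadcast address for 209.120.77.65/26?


Network: 209.120.77.64/26
Host bits = 6
Set all host bits to 1:
Broadcast: 209.120.77.127


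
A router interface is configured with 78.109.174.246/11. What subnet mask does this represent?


/11 means 11 network bits, 21 host bits
Binary: 11111111111000000000000000000000
Mask: 255.224.0.0


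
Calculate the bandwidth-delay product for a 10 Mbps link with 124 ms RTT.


BDP = bandwidth * RTT
= 10 Mbps * 124 ms
= 10 * 1e6 * 124 / 1000 bits
= 1240000 bits
= 155000 bytes
= 151.3672 KB
BDP = 1240000 bits (155000 bytes)


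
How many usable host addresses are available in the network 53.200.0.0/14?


Host bits = 32 - 14 = 18
Total addresses = 2^18 = 262144
Usable = total - 2 (network and broadcast)
Usable hosts: 262142


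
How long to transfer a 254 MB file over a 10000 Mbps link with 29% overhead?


Effective throughput = 10000 * (1 - 29/100) = 7100 Mbps
File size in Mb = 254 * 8 = 2032 Mb
Time = 2032 / 7100
Time = 0.2862 seconds


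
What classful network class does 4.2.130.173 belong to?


First octet: 4
Binary: 00000100
0xxxxxxx -> Class A (1-126)
Class A, default mask 255.0.0.0 (/8)


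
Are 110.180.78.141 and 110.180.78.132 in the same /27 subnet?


Mask: 255.255.255.224
110.180.78.141 AND mask = 110.180.78.128
110.180.78.132 AND mask = 110.180.78.128
Yes, same subnet (110.180.78.128)


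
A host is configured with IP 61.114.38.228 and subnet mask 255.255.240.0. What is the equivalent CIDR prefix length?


Binary: 11111111.11111111.11110000.00000000
Count leading 1s
Prefix: /20


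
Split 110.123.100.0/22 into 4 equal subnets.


New prefix = 22 + 2 = 24
Each subnet has 256 addresses
  110.123.100.0/24
  110.123.101.0/24
  110.123.102.0/24
  110.123.103.0/24
Subnets: 110.123.100.0/24, 110.123.101.0/24, 110.123.102.0/24, 110.123.103.0/24


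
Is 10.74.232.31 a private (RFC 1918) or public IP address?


RFC 1918 private ranges:
  10.0.0.0/8 (10.0.0.0 - 10.255.255.255)
  172.16.0.0/12 (172.16.0.0 - 172.31.255.255)
  192.168.0.0/16 (192.168.0.0 - 192.168.255.255)
Private (in 10.0.0.0/8)


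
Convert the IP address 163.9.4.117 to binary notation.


163 = 10100011
9 = 00001001
4 = 00000100
117 = 01110101
Binary: 10100011.00001001.00000100.01110101


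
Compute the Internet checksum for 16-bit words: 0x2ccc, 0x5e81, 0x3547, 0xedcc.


Sum all words (with carry folding):
+ 0x2ccc = 0x2ccc
+ 0x5e81 = 0x8b4d
+ 0x3547 = 0xc094
+ 0xedcc = 0xae61
One's complement: ~0xae61
Checksum = 0x519e


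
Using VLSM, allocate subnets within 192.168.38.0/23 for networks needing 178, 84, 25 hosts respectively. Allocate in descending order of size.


178 hosts -> /24 (254 usable): 192.168.38.0/24
84 hosts -> /25 (126 usable): 192.168.39.0/25
25 hosts -> /27 (30 usable): 192.168.39.128/27
Allocation: 192.168.38.0/24 (178 hosts, 254 usable); 192.168.39.0/25 (84 hosts, 126 usable); 192.168.39.128/27 (25 hosts, 30 usable)


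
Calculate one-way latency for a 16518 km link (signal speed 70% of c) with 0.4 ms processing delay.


Speed = 0.7 * 3e5 km/s = 210000 km/s
Propagation delay = 16518 / 210000 = 0.0787 s = 78.6571 ms
Processing delay = 0.4 ms
Total one-way latency = 79.0571 ms


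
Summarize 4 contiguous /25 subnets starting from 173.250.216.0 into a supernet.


Original prefix: /25
Number of subnets: 4 = 2^2
New prefix = 25 - 2 = 23
Supernet: 173.250.216.0/23


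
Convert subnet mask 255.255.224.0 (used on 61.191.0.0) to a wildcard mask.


Subnet mask: 255.255.224.0
Wildcard = 255.255.255.255 - subnet mask
255 - 255 = 0
255 - 255 = 0
255 - 224 = 31
255 - 0 = 255
Wildcard: 0.0.31.255


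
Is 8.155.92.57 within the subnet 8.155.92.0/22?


Subnet network: 8.155.92.0
Test IP AND mask: 8.155.92.0
Yes, 8.155.92.57 is in 8.155.92.0/22


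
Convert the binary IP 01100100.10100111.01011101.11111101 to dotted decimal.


01100100 = 100
10100111 = 167
01011101 = 93
11111101 = 253
IP: 100.167.93.253


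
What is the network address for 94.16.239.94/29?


IP:   01011110.00010000.11101111.01011110
Mask: 11111111.11111111.11111111.11111000
AND operation:
Net:  01011110.00010000.11101111.01011000
Network: 94.16.239.88/29


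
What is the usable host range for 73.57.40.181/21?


Network: 73.57.40.0
Broadcast: 73.57.47.255
First usable = network + 1
Last usable = broadcast - 1
Range: 73.57.40.1 to 73.57.47.254


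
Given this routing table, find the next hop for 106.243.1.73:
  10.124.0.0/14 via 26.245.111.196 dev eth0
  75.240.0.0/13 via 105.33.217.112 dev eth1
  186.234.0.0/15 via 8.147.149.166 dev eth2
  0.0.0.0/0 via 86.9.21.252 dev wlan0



Longest prefix match for 106.243.1.73:
  /14 10.124.0.0: no
  /13 75.240.0.0: no
  /15 186.234.0.0: no
  /0 0.0.0.0: MATCH
Selected: next-hop 86.9.21.252 via wlan0 (matched /0)


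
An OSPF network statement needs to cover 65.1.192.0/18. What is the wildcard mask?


Subnet mask: 255.255.192.0
Wildcard = 255.255.255.255 - subnet mask
255 - 255 = 0
255 - 255 = 0
255 - 192 = 63
255 - 0 = 255
Wildcard: 0.0.63.255


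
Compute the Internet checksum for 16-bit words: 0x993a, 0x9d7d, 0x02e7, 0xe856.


Sum all words (with carry folding):
+ 0x993a = 0x993a
+ 0x9d7d = 0x36b8
+ 0x02e7 = 0x399f
+ 0xe856 = 0x21f6
One's complement: ~0x21f6
Checksum = 0xde09


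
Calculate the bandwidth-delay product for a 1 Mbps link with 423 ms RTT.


BDP = bandwidth * RTT
= 1 Mbps * 423 ms
= 1 * 1e6 * 423 / 1000 bits
= 423000 bits
= 52875 bytes
= 51.6357 KB
BDP = 423000 bits (52875 bytes)


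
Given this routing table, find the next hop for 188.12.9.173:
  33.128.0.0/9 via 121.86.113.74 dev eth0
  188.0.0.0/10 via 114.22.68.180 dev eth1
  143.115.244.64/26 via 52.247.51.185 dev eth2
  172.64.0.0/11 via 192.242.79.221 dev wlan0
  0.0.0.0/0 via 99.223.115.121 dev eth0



Longest prefix match for 188.12.9.173:
  /9 33.128.0.0: no
  /10 188.0.0.0: MATCH
  /26 143.115.244.64: no
  /11 172.64.0.0: no
  /0 0.0.0.0: MATCH
Selected: next-hop 114.22.68.180 via eth1 (matched /10)


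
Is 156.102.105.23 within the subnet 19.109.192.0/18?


Subnet network: 19.109.192.0
Test IP AND mask: 156.102.64.0
No, 156.102.105.23 is not in 19.109.192.0/18


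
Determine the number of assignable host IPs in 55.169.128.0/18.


Host bits = 32 - 18 = 14
Total addresses = 2^14 = 16384
Usable = total - 2 (network and broadcast)
Usable hosts: 16382


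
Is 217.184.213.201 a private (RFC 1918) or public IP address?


RFC 1918 private ranges:
  10.0.0.0/8 (10.0.0.0 - 10.255.255.255)
  172.16.0.0/12 (172.16.0.0 - 172.31.255.255)
  192.168.0.0/16 (192.168.0.0 - 192.168.255.255)
Public (not in any RFC 1918 range)


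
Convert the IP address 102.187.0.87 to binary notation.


102 = 01100110
187 = 10111011
0 = 00000000
87 = 01010111
Binary: 01100110.10111011.00000000.01010111


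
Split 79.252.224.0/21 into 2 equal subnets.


New prefix = 21 + 1 = 22
Each subnet has 1024 addresses
  79.252.224.0/22
  79.252.228.0/22
Subnets: 79.252.224.0/22, 79.252.228.0/22


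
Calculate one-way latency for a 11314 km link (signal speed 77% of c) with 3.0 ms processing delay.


Speed = 0.77 * 3e5 km/s = 231000 km/s
Propagation delay = 11314 / 231000 = 0.049 s = 48.9784 ms
Processing delay = 3.0 ms
Total one-way latency = 51.9784 ms


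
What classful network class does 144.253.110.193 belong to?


First octet: 144
Binary: 10010000
10xxxxxx -> Class B (128-191)
Class B, default mask 255.255.0.0 (/16)


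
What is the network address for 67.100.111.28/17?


IP:   01000011.01100100.01101111.00011100
Mask: 11111111.11111111.10000000.00000000
AND operation:
Net:  01000011.01100100.00000000.00000000
Network: 67.100.0.0/17


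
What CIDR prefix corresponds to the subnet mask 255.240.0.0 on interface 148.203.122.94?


Binary: 11111111.11110000.00000000.00000000
Count leading 1s
Prefix: /12


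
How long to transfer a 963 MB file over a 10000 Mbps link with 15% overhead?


Effective throughput = 10000 * (1 - 15/100) = 8500 Mbps
File size in Mb = 963 * 8 = 7704 Mb
Time = 7704 / 8500
Time = 0.9064 seconds


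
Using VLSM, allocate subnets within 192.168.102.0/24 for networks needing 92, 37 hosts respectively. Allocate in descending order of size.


92 hosts -> /25 (126 usable): 192.168.102.0/25
37 hosts -> /26 (62 usable): 192.168.102.128/26
Allocation: 192.168.102.0/25 (92 hosts, 126 usable); 192.168.102.128/26 (37 hosts, 62 usable)


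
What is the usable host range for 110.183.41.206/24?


Network: 110.183.41.0
Broadcast: 110.183.41.255
First usable = network + 1
Last usable = broadcast - 1
Range: 110.183.41.1 to 110.183.41.254


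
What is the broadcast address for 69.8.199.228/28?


Network: 69.8.199.224/28
Host bits = 4
Set all host bits to 1:
Broadcast: 69.8.199.239


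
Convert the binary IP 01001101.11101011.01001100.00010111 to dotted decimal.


01001101 = 77
11101011 = 235
01001100 = 76
00010111 = 23
IP: 77.235.76.23


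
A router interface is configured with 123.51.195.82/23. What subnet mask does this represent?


/23 means 23 network bits, 9 host bits
Binary: 11111111111111111111111000000000
Mask: 255.255.254.0


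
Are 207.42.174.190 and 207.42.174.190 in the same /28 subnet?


Mask: 255.255.255.240
207.42.174.190 AND mask = 207.42.174.176
207.42.174.190 AND mask = 207.42.174.176
Yes, same subnet (207.42.174.176)


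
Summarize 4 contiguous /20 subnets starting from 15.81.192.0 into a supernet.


Original prefix: /20
Number of subnets: 4 = 2^2
New prefix = 20 - 2 = 18
Supernet: 15.81.192.0/18


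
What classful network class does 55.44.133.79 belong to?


First octet: 55
Binary: 00110111
0xxxxxxx -> Class A (1-126)
Class A, default mask 255.0.0.0 (/8)


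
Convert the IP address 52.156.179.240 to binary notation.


52 = 00110100
156 = 10011100
179 = 10110011
240 = 11110000
Binary: 00110100.10011100.10110011.11110000


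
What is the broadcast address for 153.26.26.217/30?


Network: 153.26.26.216/30
Host bits = 2
Set all host bits to 1:
Broadcast: 153.26.26.219


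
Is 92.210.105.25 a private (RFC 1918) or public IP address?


RFC 1918 private ranges:
  10.0.0.0/8 (10.0.0.0 - 10.255.255.255)
  172.16.0.0/12 (172.16.0.0 - 172.31.255.255)
  192.168.0.0/16 (192.168.0.0 - 192.168.255.255)
Public (not in any RFC 1918 range)


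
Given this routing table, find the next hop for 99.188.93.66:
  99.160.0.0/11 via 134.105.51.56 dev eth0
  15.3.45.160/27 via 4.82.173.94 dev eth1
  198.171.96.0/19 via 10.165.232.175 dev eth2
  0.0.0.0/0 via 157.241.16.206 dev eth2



Longest prefix match for 99.188.93.66:
  /11 99.160.0.0: MATCH
  /27 15.3.45.160: no
  /19 198.171.96.0: no
  /0 0.0.0.0: MATCH
Selected: next-hop 134.105.51.56 via eth0 (matched /11)


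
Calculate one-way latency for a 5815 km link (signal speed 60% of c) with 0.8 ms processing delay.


Speed = 0.6 * 3e5 km/s = 180000 km/s
Propagation delay = 5815 / 180000 = 0.0323 s = 32.3056 ms
Processing delay = 0.8 ms
Total one-way latency = 33.1056 ms


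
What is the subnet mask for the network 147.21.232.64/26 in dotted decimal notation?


/26 means 26 network bits, 6 host bits
Binary: 11111111111111111111111111000000
Mask: 255.255.255.192


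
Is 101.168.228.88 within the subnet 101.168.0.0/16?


Subnet network: 101.168.0.0
Test IP AND mask: 101.168.0.0
Yes, 101.168.228.88 is in 101.168.0.0/16


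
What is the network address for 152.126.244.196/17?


IP:   10011000.01111110.11110100.11000100
Mask: 11111111.11111111.10000000.00000000
AND operation:
Net:  10011000.01111110.10000000.00000000
Network: 152.126.128.0/17


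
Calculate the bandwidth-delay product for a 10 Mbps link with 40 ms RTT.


BDP = bandwidth * RTT
= 10 Mbps * 40 ms
= 10 * 1e6 * 40 / 1000 bits
= 400000 bits
= 50000 bytes
= 48.8281 KB
BDP = 400000 bits (50000 bytes)


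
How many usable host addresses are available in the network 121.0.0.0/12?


Host bits = 32 - 12 = 20
Total addresses = 2^20 = 1048576
Usable = total - 2 (network and broadcast)
Usable hosts: 1048574


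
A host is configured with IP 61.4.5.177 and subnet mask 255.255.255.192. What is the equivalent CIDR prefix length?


Binary: 11111111.11111111.11111111.11000000
Count leading 1s
Prefix: /26


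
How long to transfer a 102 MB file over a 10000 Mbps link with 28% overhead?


Effective throughput = 10000 * (1 - 28/100) = 7200 Mbps
File size in Mb = 102 * 8 = 816 Mb
Time = 816 / 7200
Time = 0.1133 seconds


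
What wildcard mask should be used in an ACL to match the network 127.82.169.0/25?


Subnet mask: 255.255.255.128
Wildcard = 255.255.255.255 - subnet mask
255 - 255 = 0
255 - 255 = 0
255 - 255 = 0
255 - 128 = 127
Wildcard: 0.0.0.127


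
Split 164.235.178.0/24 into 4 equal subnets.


New prefix = 24 + 2 = 26
Each subnet has 64 addresses
  164.235.178.0/26
  164.235.178.64/26
  164.235.178.128/26
  164.235.178.192/26
Subnets: 164.235.178.0/26, 164.235.178.64/26, 164.235.178.128/26, 164.235.178.192/26


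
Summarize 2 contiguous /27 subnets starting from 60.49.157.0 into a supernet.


Original prefix: /27
Number of subnets: 2 = 2^1
New prefix = 27 - 1 = 26
Supernet: 60.49.157.0/26


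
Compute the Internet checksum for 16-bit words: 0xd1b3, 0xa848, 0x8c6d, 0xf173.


Sum all words (with carry folding):
+ 0xd1b3 = 0xd1b3
+ 0xa848 = 0x79fc
+ 0x8c6d = 0x066a
+ 0xf173 = 0xf7dd
One's complement: ~0xf7dd
Checksum = 0x0822


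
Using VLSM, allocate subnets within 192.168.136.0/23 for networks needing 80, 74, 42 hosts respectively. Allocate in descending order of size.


80 hosts -> /25 (126 usable): 192.168.136.0/25
74 hosts -> /25 (126 usable): 192.168.136.128/25
42 hosts -> /26 (62 usable): 192.168.137.0/26
Allocation: 192.168.136.0/25 (80 hosts, 126 usable); 192.168.136.128/25 (74 hosts, 126 usable); 192.168.137.0/26 (42 hosts, 62 usable)


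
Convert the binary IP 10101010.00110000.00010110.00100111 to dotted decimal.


10101010 = 170
00110000 = 48
00010110 = 22
00100111 = 39
IP: 170.48.22.39


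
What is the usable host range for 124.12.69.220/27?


Network: 124.12.69.192
Broadcast: 124.12.69.223
First usable = network + 1
Last usable = broadcast - 1
Range: 124.12.69.193 to 124.12.69.222


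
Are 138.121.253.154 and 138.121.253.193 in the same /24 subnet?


Mask: 255.255.255.0
138.121.253.154 AND mask = 138.121.253.0
138.121.253.193 AND mask = 138.121.253.0
Yes, same subnet (138.121.253.0)


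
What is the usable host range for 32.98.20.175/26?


Network: 32.98.20.128
Broadcast: 32.98.20.191
First usable = network + 1
Last usable = broadcast - 1
Range: 32.98.20.129 to 32.98.20.190


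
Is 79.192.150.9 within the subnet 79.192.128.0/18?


Subnet network: 79.192.128.0
Test IP AND mask: 79.192.128.0
Yes, 79.192.150.9 is in 79.192.128.0/18


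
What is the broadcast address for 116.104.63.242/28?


Network: 116.104.63.240/28
Host bits = 4
Set all host bits to 1:
Broadcast: 116.104.63.255


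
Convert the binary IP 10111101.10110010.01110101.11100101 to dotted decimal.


10111101 = 189
10110010 = 178
01110101 = 117
11100101 = 229
IP: 189.178.117.229


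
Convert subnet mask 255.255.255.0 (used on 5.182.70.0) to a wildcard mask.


Subnet mask: 255.255.255.0
Wildcard = 255.255.255.255 - subnet mask
255 - 255 = 0
255 - 255 = 0
255 - 255 = 0
255 - 0 = 255
Wildcard: 0.0.0.255


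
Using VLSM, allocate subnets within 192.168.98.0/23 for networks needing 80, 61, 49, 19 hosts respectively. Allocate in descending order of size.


80 hosts -> /25 (126 usable): 192.168.98.0/25
61 hosts -> /26 (62 usable): 192.168.98.128/26
49 hosts -> /26 (62 usable): 192.168.98.192/26
19 hosts -> /27 (30 usable): 192.168.99.0/27
Allocation: 192.168.98.0/25 (80 hosts, 126 usable); 192.168.98.128/26 (61 hosts, 62 usable); 192.168.98.192/26 (49 hosts, 62 usable); 192.168.99.0/27 (19 hosts, 30 usable)


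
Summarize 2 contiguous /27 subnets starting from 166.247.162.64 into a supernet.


Original prefix: /27
Number of subnets: 2 = 2^1
New prefix = 27 - 1 = 26
Supernet: 166.247.162.64/26


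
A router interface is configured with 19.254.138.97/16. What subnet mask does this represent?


/16 means 16 network bits, 16 host bits
Binary: 11111111111111110000000000000000
Mask: 255.255.0.0


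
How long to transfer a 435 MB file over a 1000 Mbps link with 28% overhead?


Effective throughput = 1000 * (1 - 28/100) = 720 Mbps
File size in Mb = 435 * 8 = 3480 Mb
Time = 3480 / 720
Time = 4.8333 seconds


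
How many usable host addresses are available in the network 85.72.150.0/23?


Host bits = 32 - 23 = 9
Total addresses = 2^9 = 512
Usable = total - 2 (network and broadcast)
Usable hosts: 510


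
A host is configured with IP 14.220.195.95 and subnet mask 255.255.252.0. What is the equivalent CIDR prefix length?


Binary: 11111111.11111111.11111100.00000000
Count leading 1s
Prefix: /22


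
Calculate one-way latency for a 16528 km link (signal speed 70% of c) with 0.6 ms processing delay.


Speed = 0.7 * 3e5 km/s = 210000 km/s
Propagation delay = 16528 / 210000 = 0.0787 s = 78.7048 ms
Processing delay = 0.6 ms
Total one-way latency = 79.3048 ms


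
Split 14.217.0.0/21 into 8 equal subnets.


New prefix = 21 + 3 = 24
Each subnet has 256 addresses
  14.217.0.0/24
  14.217.1.0/24
  14.217.2.0/24
  14.217.3.0/24
  14.217.4.0/24
  14.217.5.0/24
  14.217.6.0/24
  14.217.7.0/24
Subnets: 14.217.0.0/24, 14.217.1.0/24, 14.217.2.0/24, 14.217.3.0/24, 14.217.4.0/24, 14.217.5.0/24, 14.217.6.0/24, 14.217.7.0/24


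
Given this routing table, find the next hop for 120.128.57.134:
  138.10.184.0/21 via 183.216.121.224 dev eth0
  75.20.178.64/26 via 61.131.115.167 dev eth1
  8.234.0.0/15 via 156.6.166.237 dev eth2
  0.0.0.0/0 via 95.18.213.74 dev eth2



Longest prefix match for 120.128.57.134:
  /21 138.10.184.0: no
  /26 75.20.178.64: no
  /15 8.234.0.0: no
  /0 0.0.0.0: MATCH
Selected: next-hop 95.18.213.74 via eth2 (matched /0)


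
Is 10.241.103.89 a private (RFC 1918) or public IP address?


RFC 1918 private ranges:
  10.0.0.0/8 (10.0.0.0 - 10.255.255.255)
  172.16.0.0/12 (172.16.0.0 - 172.31.255.255)
  192.168.0.0/16 (192.168.0.0 - 192.168.255.255)
Private (in 10.0.0.0/8)


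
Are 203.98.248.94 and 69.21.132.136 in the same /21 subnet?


Mask: 255.255.248.0
203.98.248.94 AND mask = 203.98.248.0
69.21.132.136 AND mask = 69.21.128.0
No, different subnets (203.98.248.0 vs 69.21.128.0)


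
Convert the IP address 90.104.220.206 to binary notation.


90 = 01011010
104 = 01101000
220 = 11011100
206 = 11001110
Binary: 01011010.01101000.11011100.11001110


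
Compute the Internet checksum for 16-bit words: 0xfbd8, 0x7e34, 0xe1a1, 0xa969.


Sum all words (with carry folding):
+ 0xfbd8 = 0xfbd8
+ 0x7e34 = 0x7a0d
+ 0xe1a1 = 0x5baf
+ 0xa969 = 0x0519
One's complement: ~0x0519
Checksum = 0xfae6


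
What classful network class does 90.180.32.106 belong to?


First octet: 90
Binary: 01011010
0xxxxxxx -> Class A (1-126)
Class A, default mask 255.0.0.0 (/8)


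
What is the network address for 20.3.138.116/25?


IP:   00010100.00000011.10001010.01110100
Mask: 11111111.11111111.11111111.10000000
AND operation:
Net:  00010100.00000011.10001010.00000000
Network: 20.3.138.0/25


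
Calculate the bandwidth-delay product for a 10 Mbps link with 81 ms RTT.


BDP = bandwidth * RTT
= 10 Mbps * 81 ms
= 10 * 1e6 * 81 / 1000 bits
= 810000 bits
= 101250 bytes
= 98.877 KB
BDP = 810000 bits (101250 bytes)


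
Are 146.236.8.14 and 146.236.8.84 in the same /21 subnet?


Mask: 255.255.248.0
146.236.8.14 AND mask = 146.236.8.0
146.236.8.84 AND mask = 146.236.8.0
Yes, same subnet (146.236.8.0)


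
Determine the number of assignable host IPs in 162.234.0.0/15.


Host bits = 32 - 15 = 17
Total addresses = 2^17 = 131072
Usable = total - 2 (network and broadcast)
Usable hosts: 131070


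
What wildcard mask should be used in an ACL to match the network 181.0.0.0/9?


Subnet mask: 255.128.0.0
Wildcard = 255.255.255.255 - subnet mask
255 - 255 = 0
255 - 128 = 127
255 - 0 = 255
255 - 0 = 255
Wildcard: 0.127.255.255


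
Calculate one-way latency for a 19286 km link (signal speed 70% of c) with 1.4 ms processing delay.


Speed = 0.7 * 3e5 km/s = 210000 km/s
Propagation delay = 19286 / 210000 = 0.0918 s = 91.8381 ms
Processing delay = 1.4 ms
Total one-way latency = 93.2381 ms


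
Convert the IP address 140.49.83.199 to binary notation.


140 = 10001100
49 = 00110001
83 = 01010011
199 = 11000111
Binary: 10001100.00110001.01010011.11000111


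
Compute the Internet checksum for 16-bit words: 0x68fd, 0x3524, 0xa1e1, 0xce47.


Sum all words (with carry folding):
+ 0x68fd = 0x68fd
+ 0x3524 = 0x9e21
+ 0xa1e1 = 0x4003
+ 0xce47 = 0x0e4b
One's complement: ~0x0e4b
Checksum = 0xf1b4


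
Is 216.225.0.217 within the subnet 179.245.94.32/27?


Subnet network: 179.245.94.32
Test IP AND mask: 216.225.0.192
No, 216.225.0.217 is not in 179.245.94.32/27


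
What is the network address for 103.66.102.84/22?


IP:   01100111.01000010.01100110.01010100
Mask: 11111111.11111111.11111100.00000000
AND operation:
Net:  01100111.01000010.01100100.00000000
Network: 103.66.100.0/22


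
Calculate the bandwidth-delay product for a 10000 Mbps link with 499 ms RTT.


BDP = bandwidth * RTT
= 10000 Mbps * 499 ms
= 10000 * 1e6 * 499 / 1000 bits
= 4990000000 bits
= 623750000 bytes
= 609130.8594 KB
BDP = 4990000000 bits (623750000 bytes)


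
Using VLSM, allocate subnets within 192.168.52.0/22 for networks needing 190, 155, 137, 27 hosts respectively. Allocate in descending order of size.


190 hosts -> /24 (254 usable): 192.168.52.0/24
155 hosts -> /24 (254 usable): 192.168.53.0/24
137 hosts -> /24 (254 usable): 192.168.54.0/24
27 hosts -> /27 (30 usable): 192.168.55.0/27
Allocation: 192.168.52.0/24 (190 hosts, 254 usable); 192.168.53.0/24 (155 hosts, 254 usable); 192.168.54.0/24 (137 hosts, 254 usable); 192.168.55.0/27 (27 hosts, 30 usable)


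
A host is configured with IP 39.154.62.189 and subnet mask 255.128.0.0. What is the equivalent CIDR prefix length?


Binary: 11111111.10000000.00000000.00000000
Count leading 1s
Prefix: /9


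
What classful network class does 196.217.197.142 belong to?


First octet: 196
Binary: 11000100
110xxxxx -> Class C (192-223)
Class C, default mask 255.255.255.0 (/24)


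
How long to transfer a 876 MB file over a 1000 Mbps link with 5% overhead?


Effective throughput = 1000 * (1 - 5/100) = 950 Mbps
File size in Mb = 876 * 8 = 7008 Mb
Time = 7008 / 950
Time = 7.3768 seconds


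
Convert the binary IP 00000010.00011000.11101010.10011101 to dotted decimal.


00000010 = 2
00011000 = 24
11101010 = 234
10011101 = 157
IP: 2.24.234.157


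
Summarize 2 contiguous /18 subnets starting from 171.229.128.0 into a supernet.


Original prefix: /18
Number of subnets: 2 = 2^1
New prefix = 18 - 1 = 17
Supernet: 171.229.128.0/17


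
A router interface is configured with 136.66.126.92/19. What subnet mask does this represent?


/19 means 19 network bits, 13 host bits
Binary: 11111111111111111110000000000000
Mask: 255.255.224.0


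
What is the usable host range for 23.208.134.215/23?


Network: 23.208.134.0
Broadcast: 23.208.135.255
First usable = network + 1
Last usable = broadcast - 1
Range: 23.208.134.1 to 23.208.135.254


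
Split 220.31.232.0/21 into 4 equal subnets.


New prefix = 21 + 2 = 23
Each subnet has 512 addresses
  220.31.232.0/23
  220.31.234.0/23
  220.31.236.0/23
  220.31.238.0/23
Subnets: 220.31.232.0/23, 220.31.234.0/23, 220.31.236.0/23, 220.31.238.0/23


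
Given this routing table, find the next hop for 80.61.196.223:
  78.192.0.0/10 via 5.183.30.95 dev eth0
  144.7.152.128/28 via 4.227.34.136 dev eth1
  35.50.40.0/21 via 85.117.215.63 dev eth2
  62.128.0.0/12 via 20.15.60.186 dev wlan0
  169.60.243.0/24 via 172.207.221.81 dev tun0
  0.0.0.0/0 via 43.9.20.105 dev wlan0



Longest prefix match for 80.61.196.223:
  /10 78.192.0.0: no
  /28 144.7.152.128: no
  /21 35.50.40.0: no
  /12 62.128.0.0: no
  /24 169.60.243.0: no
  /0 0.0.0.0: MATCH
Selected: next-hop 43.9.20.105 via wlan0 (matched /0)


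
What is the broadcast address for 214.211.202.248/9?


Network: 214.128.0.0/9
Host bits = 23
Set all host bits to 1:
Broadcast: 214.255.255.255


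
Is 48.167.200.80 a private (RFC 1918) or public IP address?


RFC 1918 private ranges:
  10.0.0.0/8 (10.0.0.0 - 10.255.255.255)
  172.16.0.0/12 (172.16.0.0 - 172.31.255.255)
  192.168.0.0/16 (192.168.0.0 - 192.168.255.255)
Public (not in any RFC 1918 range)


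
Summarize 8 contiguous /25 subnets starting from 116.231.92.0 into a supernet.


Original prefix: /25
Number of subnets: 8 = 2^3
New prefix = 25 - 3 = 22
Supernet: 116.231.92.0/22


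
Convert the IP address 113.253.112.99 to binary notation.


113 = 01110001
253 = 11111101
112 = 01110000
99 = 01100011
Binary: 01110001.11111101.01110000.01100011


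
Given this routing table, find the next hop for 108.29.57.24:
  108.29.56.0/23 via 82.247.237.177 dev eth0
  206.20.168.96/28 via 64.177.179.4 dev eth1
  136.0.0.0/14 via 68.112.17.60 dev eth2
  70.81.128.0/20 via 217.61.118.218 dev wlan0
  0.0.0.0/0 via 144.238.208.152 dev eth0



Longest prefix match for 108.29.57.24:
  /23 108.29.56.0: MATCH
  /28 206.20.168.96: no
  /14 136.0.0.0: no
  /20 70.81.128.0: no
  /0 0.0.0.0: MATCH
Selected: next-hop 82.247.237.177 via eth0 (matched /23)


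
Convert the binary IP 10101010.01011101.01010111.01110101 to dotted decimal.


10101010 = 170
01011101 = 93
01010111 = 87
01110101 = 117
IP: 170.93.87.117


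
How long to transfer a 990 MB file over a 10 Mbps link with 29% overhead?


Effective throughput = 10 * (1 - 29/100) = 7.1 Mbps
File size in Mb = 990 * 8 = 7920 Mb
Time = 7920 / 7.1
Time = 1115.493 seconds


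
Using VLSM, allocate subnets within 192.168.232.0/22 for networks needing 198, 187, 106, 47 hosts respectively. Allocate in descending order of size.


198 hosts -> /24 (254 usable): 192.168.232.0/24
187 hosts -> /24 (254 usable): 192.168.233.0/24
106 hosts -> /25 (126 usable): 192.168.234.0/25
47 hosts -> /26 (62 usable): 192.168.234.128/26
Allocation: 192.168.232.0/24 (198 hosts, 254 usable); 192.168.233.0/24 (187 hosts, 254 usable); 192.168.234.0/25 (106 hosts, 126 usable); 192.168.234.128/26 (47 hosts, 62 usable)
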